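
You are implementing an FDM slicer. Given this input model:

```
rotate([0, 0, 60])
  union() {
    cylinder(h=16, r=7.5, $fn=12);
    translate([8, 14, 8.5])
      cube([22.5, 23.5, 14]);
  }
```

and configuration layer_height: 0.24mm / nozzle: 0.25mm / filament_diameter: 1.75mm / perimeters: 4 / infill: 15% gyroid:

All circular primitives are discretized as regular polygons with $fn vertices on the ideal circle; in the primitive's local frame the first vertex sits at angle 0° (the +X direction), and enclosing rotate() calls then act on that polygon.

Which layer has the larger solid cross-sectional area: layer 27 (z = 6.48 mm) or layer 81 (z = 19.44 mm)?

Layer 27 (z = 6.48): the cylinder: section is a regular 12-gon, circumradius r=7.5 (area = (12/2)·7.500²·sin(360°/12) = 168.75 mm²); the cube at (8, 14) is absent (z outside [8.5, 22.5]); Taking the union: only the r=7.5 cylinder is present, so the union is just that shape — area = 168.75 mm²; (whole slice rotated 60° about Z — lengths, areas and connectivity unchanged). So its area = 168.75 mm². Layer 81 (z = 19.44): the cylinder is absent (z outside [0, 16]); the 22.5×23.5 cube at (8, 14) contributes its full rectangle (area 528.75 mm²); Taking the union: only the 22.5×23.5 cube at (8, 14) is present, so the union is just that shape — area = 528.75 mm²; (rotated 60° about Z; rotation is an isometry so areas/perimeters/island counts are preserved). So its area = 528.75 mm². Layer 81 is larger (528.75 vs 168.75 mm²).

layer 81 (z = 19.44 mm)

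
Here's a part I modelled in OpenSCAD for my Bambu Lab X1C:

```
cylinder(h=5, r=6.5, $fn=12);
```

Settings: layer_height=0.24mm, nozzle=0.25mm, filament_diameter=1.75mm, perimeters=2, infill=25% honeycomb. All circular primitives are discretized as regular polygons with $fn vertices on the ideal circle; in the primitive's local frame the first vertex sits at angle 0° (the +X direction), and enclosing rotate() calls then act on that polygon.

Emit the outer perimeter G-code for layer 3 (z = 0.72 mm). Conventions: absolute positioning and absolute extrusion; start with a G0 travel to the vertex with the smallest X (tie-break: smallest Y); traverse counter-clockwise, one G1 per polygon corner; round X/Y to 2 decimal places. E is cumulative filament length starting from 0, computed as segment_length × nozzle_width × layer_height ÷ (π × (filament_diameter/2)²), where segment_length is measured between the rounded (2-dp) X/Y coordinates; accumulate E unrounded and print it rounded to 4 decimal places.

At z = 0.72 mm: the cylinder: section is a regular 12-gon, circumradius r=6.5. The outline is a single polygon with 12 vertices. Extrusion per mm of travel: 0.25 × 0.24 / (π × 0.875²) = 0.024945. Accumulating E over each segment gives final E = 1.0073.

G0 X-6.50 Y0.00 Z0.72
G1 X-5.63 Y-3.25 E0.0839
G1 X-3.25 Y-5.63 E0.1679
G1 X0.00 Y-6.50 E0.2518
G1 X3.25 Y-5.63 E0.3357
G1 X5.63 Y-3.25 E0.4197
G1 X6.50 Y0.00 E0.5036
G1 X5.63 Y3.25 E0.5876
G1 X3.25 Y5.63 E0.6715
G1 X0.00 Y6.50 E0.7554
G1 X-3.25 Y5.63 E0.8394
G1 X-5.63 Y3.25 E0.9233
G1 X-6.50 Y0.00 E1.0073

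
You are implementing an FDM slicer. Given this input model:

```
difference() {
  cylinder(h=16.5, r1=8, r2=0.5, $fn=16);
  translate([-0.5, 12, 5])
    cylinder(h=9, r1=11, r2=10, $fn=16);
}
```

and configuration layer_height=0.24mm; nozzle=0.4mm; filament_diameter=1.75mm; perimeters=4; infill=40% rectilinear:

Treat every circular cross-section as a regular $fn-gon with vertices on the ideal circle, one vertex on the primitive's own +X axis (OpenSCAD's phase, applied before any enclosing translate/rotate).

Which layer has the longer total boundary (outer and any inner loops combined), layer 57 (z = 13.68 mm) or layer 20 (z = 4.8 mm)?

Layer 57 (z = 13.68): the cone contributes a regular 16-gon of circumradius 1.782 (interpolated between r1=8 and r2=0.5 at t=0.829) (perimeter = 2·16·1.782·sin(180°/16) = 11.12 mm); the cone at (-0.5, 12) (r1=11→r2=10) has section circumradius 10.036 here — a regular 16-gon (perimeter = 2·16·10.036·sin(180°/16) = 62.65 mm); Subtracting the remaining from the first: starting from the cone, the cone at (-0.5, 12) misses the remaining region (no effect) — boundary = 11.12 mm. So its perimeter = 11.12 mm. Layer 20 (z = 4.8): the cone: at t=0.291 of its height the radius interpolates to r₁+(r₂−r₁)t = 5.818, giving a regular 16-gon of that circumradius (perimeter = 2·16·5.818·sin(180°/16) = 36.32 mm); the cone at (-0.5, 12) does not reach this height (z outside [5, 14]); After the difference (first − rest): none of the subtracted shapes is present at this height, so the cone is unchanged — boundary = 36.32 mm. So its perimeter = 36.32 mm. Layer 20 is larger (36.32 vs 11.12 mm).

layer 20 (z = 4.8 mm)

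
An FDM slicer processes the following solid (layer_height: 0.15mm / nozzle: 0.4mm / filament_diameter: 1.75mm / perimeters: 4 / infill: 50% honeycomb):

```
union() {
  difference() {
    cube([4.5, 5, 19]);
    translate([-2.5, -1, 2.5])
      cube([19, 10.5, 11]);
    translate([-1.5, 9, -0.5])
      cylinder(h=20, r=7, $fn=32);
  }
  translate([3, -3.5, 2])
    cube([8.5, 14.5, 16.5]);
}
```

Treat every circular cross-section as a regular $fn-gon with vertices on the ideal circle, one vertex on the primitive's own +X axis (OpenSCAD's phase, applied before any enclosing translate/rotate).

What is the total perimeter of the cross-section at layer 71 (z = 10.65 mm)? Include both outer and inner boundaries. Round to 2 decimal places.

46.00 mm

At z = 10.65 mm: the cube (footprint 4.5×5) is included at this height (perimeter 19.00 mm); the 19×10.5 cube at (-2.5, -1) contributes its full rectangle (perimeter 59.00 mm); the cylinder at (-1.5, 9): section is a regular 32-gon, circumradius r=7 (perimeter = 2·32·7.000·sin(180°/32) = 43.91 mm); After the difference (first − rest): starting from the 4.5×5 cube, the 19×10.5 cube at (-2.5, -1) covers all of what remains (removes everything); the r=7 cylinder at (-1.5, 9) misses the remaining region (no effect) — nothing remains; the 8.5×14.5 cube at (3, -3.5) contributes its full rectangle (perimeter 46.00 mm); Combining (union): only the 8.5×14.5 cube at (3, -3.5) is present, so the union is just that shape — boundary = 46.00 mm. Overall, the cross-section is a single solid region. Total boundary length (outer) = 46.00 mm.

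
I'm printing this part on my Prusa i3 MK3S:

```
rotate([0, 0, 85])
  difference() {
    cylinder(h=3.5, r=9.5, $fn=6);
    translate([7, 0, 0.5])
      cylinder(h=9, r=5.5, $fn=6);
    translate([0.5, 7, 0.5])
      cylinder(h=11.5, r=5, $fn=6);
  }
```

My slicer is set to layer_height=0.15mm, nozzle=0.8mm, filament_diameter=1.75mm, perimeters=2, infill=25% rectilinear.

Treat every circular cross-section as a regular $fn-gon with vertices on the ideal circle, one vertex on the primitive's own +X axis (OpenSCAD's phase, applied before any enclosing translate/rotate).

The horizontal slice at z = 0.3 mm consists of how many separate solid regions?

At z = 0.3 mm: the r=9.5 cylinder gives a regular 6-gon of circumradius 9.5 (constant along its height); the cylinder at (7, 0) does not reach this height (z outside [0.5, 9.5]); the cylinder at (0.5, 7) is absent (z outside [0.5, 12]); Subtracting the remaining from the first: none of the subtracted shapes is present at this height, so the r=9.5 cylinder is unchanged — 1 connected region; (rotated 85° about Z; rotation is an isometry so areas/perimeters/island counts are preserved). The result has 1 disconnected region.

1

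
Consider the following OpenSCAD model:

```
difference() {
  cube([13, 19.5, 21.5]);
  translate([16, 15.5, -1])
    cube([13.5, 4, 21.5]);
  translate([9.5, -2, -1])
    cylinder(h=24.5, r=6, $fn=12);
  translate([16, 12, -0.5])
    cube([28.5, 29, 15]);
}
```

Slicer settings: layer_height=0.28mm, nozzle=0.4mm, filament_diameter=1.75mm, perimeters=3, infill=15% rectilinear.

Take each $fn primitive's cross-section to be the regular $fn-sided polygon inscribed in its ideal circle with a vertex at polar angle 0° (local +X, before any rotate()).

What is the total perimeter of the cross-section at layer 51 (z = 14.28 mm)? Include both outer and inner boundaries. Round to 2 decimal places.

64.40 mm

At z = 14.28 mm: the cube is present — its section is the full 13×19.5 rectangle (perimeter 65.00 mm); the cube at (16, 15.5) is present — its section is the full 13.5×4 rectangle (perimeter 35.00 mm); the cylinder at (9.5, -2): section is a regular 12-gon, circumradius r=6 (perimeter = 2·12·6.000·sin(180°/12) = 37.27 mm); the cube at (16, 12) (footprint 28.5×29) is included at this height (perimeter 115.00 mm); Taking the first minus the rest: starting from the 13×19.5 cube, the 13.5×4 cube at (16, 15.5) misses the remaining region (no effect); the r=6 cylinder at (9.5, -2) partially overlaps it — only the 27.80 mm² overlap (of its 108.00 mm²) is removed, clipping the outline; the 28.5×29 cube at (16, 12) misses the remaining region (no effect) — boundary = 64.40 mm. Overall, the cross-section is a single solid region. Total boundary length (outer) = 64.40 mm.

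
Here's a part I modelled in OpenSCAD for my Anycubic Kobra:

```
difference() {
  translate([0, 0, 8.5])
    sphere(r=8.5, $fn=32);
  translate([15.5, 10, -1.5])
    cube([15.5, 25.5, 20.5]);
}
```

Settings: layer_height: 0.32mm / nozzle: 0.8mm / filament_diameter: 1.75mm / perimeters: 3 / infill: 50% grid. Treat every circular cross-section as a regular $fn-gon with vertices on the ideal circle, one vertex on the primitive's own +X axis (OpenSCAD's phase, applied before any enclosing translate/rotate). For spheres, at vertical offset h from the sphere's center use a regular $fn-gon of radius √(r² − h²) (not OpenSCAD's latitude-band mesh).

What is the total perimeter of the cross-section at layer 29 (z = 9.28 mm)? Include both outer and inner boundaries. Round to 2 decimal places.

At z = 9.28 mm: the sphere: section is a regular 32-gon, circumradius = √(r²−h²) = √(8.5²−0.78²) = 8.464 (perimeter = 2·32·8.464·sin(180°/32) = 53.10 mm); the cube at (15.5, 10) (footprint 15.5×25.5) is included at this height (perimeter 82.00 mm); Taking the first minus the rest: starting from the r=8.5 sphere, the 15.5×25.5 cube at (15.5, 10) misses the remaining region (no effect) — boundary = 53.10 mm. Overall, the cross-section is a single solid region. Total boundary length (outer) = 53.10 mm.

53.10 mm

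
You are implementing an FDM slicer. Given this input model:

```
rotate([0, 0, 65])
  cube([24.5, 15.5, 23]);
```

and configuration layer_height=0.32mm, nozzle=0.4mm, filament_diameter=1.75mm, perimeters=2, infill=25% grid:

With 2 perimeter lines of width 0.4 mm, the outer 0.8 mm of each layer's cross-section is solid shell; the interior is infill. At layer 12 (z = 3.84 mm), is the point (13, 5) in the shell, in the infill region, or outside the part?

outside

At z = 3.84 mm: the 24.5×15.5 cube contributes its full rectangle; (rotated 65° about Z; rotation is an isometry so areas/perimeters/island counts are preserved). Overall, the cross-section is a single solid region. Undo the 65° rotation: the query point maps to (10.026, -9.669) in the un-rotated model frame. The nearest boundary edge runs (0.00, 0.00)→(24.50, 0.00); distance from the point to it = 9.67 mm. The point is not inside any of the regions above, so it lies outside the cross-section (9.67 mm from the nearest boundary).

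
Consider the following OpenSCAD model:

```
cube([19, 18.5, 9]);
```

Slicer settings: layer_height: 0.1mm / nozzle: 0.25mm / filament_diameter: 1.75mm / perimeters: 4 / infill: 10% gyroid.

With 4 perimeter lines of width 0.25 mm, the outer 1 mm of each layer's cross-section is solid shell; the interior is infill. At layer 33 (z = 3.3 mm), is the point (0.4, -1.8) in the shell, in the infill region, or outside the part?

At z = 3.3 mm: the cube is present — its section is the full 19×18.5 rectangle. Overall, the cross-section is a single solid region. The nearest boundary edge runs (0.00, 0.00)→(19.00, 0.00); distance from the point to it = 1.80 mm. The point is not inside any of the regions above, so it lies outside the cross-section (1.80 mm from the nearest boundary).

outside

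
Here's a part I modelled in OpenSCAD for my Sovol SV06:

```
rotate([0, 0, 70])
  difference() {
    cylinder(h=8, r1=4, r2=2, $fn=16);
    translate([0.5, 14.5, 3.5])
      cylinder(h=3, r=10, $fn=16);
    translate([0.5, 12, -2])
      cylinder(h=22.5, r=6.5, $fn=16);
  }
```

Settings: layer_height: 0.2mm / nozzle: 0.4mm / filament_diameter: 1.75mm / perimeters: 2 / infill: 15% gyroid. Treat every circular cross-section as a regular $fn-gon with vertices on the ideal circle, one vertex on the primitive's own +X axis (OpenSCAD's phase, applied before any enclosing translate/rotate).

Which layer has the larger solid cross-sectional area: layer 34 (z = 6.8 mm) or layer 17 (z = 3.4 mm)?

layer 17 (z = 3.4 mm)

Layer 34 (z = 6.8): the cone contributes a regular 16-gon of circumradius 2.300 (interpolated between r1=4 and r2=2 at t=0.850) (area = (16/2)·2.300²·sin(360°/16) = 16.20 mm²); the cylinder at (0.5, 14.5) is not intersected at this z (z outside [3.5, 6.5]); the cylinder at (0.5, 12): section is a regular 16-gon, circumradius r=6.5 (area = (16/2)·6.500²·sin(360°/16) = 129.35 mm²); After the difference (first − rest): starting from the cone (16.20 mm²), the r=6.5 cylinder at (0.5, 12) misses the remaining region (no effect) — area = 16.20 mm²; (whole slice rotated 70° about Z — lengths, areas and connectivity unchanged). So its area = 16.20 mm². Layer 17 (z = 3.4): the cone: at t=0.425 of its height the radius interpolates to r₁+(r₂−r₁)t = 3.150, giving a regular 16-gon of that circumradius (area = (16/2)·3.150²·sin(360°/16) = 30.38 mm²); the cylinder at (0.5, 14.5) is absent (z outside [3.5, 6.5]); the r=6.5 cylinder at (0.5, 12) gives a regular 16-gon of circumradius 6.5 (constant along its height) (area = (16/2)·6.500²·sin(360°/16) = 129.35 mm²); After the difference (first − rest): starting from the cone (30.38 mm²), the r=6.5 cylinder at (0.5, 12) misses the remaining region (no effect) — area = 30.38 mm²; (rotated 70° about Z; rotation is an isometry so areas/perimeters/island counts are preserved). So its area = 30.38 mm². Layer 17 is larger (30.38 vs 16.20 mm²).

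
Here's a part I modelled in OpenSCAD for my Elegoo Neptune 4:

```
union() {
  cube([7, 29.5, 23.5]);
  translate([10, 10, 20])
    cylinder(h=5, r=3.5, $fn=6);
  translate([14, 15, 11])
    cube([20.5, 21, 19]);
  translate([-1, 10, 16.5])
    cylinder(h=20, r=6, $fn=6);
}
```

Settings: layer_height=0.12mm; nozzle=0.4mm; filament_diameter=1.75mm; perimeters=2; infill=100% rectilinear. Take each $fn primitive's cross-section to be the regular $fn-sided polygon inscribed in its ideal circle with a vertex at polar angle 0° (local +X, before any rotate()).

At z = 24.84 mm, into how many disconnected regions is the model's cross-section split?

At z = 24.84 mm: the cube is absent (z outside [0, 23.5]); the r=3.5 cylinder at (10, 10) gives a regular 6-gon of circumradius 3.5 (constant along its height); the cube at (14, 15) is present — its section is the full 20.5×21 rectangle; the r=6 cylinder at (-1, 10) gives a regular 6-gon of circumradius 6 (constant along its height); Taking the union: the 3 present regions are separate (no shared area or edge), so areas and boundary lengths simply add and each stays a separate island — 3 connected regions. The result has 3 disconnected regions.

3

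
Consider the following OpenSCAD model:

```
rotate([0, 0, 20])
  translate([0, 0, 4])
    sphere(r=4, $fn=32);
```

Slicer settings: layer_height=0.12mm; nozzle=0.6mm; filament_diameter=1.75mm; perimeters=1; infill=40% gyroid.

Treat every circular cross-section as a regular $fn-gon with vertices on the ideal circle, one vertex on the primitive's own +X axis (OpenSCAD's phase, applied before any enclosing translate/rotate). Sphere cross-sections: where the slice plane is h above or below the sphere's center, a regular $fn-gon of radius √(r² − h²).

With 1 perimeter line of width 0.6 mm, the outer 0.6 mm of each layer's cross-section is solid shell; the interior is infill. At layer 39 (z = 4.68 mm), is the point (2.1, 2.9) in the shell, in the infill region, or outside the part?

shell

At z = 4.68 mm: the r=4 sphere slices to a regular 32-gon of circumradius 3.942 (√(r²−h²) with h=0.68 from center); (whole slice rotated 20° about Z — lengths, areas and connectivity unchanged). Overall, the cross-section is a single solid region. Undo the 20° rotation: the query point maps to (2.965, 2.007) in the un-rotated model frame. The nearest boundary edge runs (3.28, 2.19)→(2.79, 2.79); distance from the point to it = 0.36 mm. The point is inside the cross-section, 0.36 mm from the nearest boundary — within the 0.6 mm shell band (1 × 0.6).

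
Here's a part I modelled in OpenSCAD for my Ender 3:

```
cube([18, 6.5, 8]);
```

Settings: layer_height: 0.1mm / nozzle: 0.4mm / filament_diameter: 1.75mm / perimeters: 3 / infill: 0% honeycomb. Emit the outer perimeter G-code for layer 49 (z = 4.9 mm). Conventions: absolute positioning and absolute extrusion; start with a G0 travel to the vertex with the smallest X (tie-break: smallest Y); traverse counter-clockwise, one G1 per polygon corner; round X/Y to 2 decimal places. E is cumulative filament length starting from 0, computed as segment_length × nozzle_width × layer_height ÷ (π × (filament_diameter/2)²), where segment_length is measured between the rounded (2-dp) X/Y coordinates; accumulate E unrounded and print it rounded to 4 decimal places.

At z = 4.9 mm: the cube is present — its section is the full 18×6.5 rectangle. The outline is a single polygon with 4 vertices. Extrusion per mm of travel: 0.4 × 0.1 / (π × 0.875²) = 0.016630. Accumulating E over each segment gives final E = 0.8149.

G0 X0.00 Y0.00 Z4.90
G1 X18.00 Y0.00 E0.2993
G1 X18.00 Y6.50 E0.4074
G1 X0.00 Y6.50 E0.7068
G1 X0.00 Y0.00 E0.8149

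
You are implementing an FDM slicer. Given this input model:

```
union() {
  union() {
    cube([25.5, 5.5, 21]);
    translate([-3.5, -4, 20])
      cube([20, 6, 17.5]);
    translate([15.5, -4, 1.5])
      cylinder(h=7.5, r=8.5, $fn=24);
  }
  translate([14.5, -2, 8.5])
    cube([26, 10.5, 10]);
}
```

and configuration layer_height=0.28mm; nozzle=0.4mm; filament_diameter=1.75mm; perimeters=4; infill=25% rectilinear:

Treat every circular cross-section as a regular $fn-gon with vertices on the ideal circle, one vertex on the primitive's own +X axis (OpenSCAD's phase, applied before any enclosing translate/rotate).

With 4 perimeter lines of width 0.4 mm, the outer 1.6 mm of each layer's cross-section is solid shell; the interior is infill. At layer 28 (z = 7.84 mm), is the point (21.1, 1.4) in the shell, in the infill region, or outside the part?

infill

At z = 7.84 mm: the cube (footprint 25.5×5.5) is included at this height; the cube at (-3.5, -4) does not reach this height (z outside [20, 37.5]); the cylinder at (15.5, -4): section is a regular 24-gon, circumradius r=8.5; Combining (union): the regions partially overlap (shared area 47.22 mm²), so overlapping operands fuse into one piece — 1 connected region; the cube at (14.5, -2) does not reach this height (z outside [8.5, 18.5]); Taking the union: only the result so far is present, so the union is just that shape — 1 connected region. Overall, the cross-section is a single solid region. The nearest boundary edge runs (25.50, 0.00)→(22.96, 0.00); distance from the point to it = 2.33 mm. The point is inside the cross-section and 2.33 mm from the nearest boundary — more than the 1.6 mm shell width (4 × 0.4), so it's in the infill interior.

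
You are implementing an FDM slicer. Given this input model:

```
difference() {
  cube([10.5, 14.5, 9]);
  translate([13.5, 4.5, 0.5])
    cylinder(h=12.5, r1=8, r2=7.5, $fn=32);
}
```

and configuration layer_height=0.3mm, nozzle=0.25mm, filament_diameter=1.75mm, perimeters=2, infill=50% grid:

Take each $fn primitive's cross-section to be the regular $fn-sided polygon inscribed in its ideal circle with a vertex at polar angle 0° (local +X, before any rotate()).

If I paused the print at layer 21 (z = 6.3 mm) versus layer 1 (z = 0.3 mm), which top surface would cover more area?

Layer 21 (z = 6.3): the cube is present — its section is the full 10.5×14.5 rectangle (area 152.25 mm²); the cone at (13.5, 4.5) (r1=8→r2=7.5) has section circumradius 7.768 here — a regular 32-gon (area = (32/2)·7.768²·sin(360°/32) = 188.35 mm²); Subtracting the remaining from the first: starting from the 10.5×14.5 cube (152.25 mm²), the cone at (13.5, 4.5) partially overlaps it — only the 43.73 mm² overlap (of its 188.35 mm²) is removed, clipping the outline — area = 108.52 mm². So its area = 108.52 mm². Layer 1 (z = 0.3): the cube is present — its section is the full 10.5×14.5 rectangle (area 152.25 mm²); the cone at (13.5, 4.5) is not intersected at this z (z outside [0.5, 13]); After the difference (first − rest): none of the subtracted shapes is present at this height, so the 10.5×14.5 cube is unchanged — area = 152.25 mm². So its area = 152.25 mm². Layer 1 is larger (152.25 vs 108.52 mm²).

layer 1 (z = 0.3 mm)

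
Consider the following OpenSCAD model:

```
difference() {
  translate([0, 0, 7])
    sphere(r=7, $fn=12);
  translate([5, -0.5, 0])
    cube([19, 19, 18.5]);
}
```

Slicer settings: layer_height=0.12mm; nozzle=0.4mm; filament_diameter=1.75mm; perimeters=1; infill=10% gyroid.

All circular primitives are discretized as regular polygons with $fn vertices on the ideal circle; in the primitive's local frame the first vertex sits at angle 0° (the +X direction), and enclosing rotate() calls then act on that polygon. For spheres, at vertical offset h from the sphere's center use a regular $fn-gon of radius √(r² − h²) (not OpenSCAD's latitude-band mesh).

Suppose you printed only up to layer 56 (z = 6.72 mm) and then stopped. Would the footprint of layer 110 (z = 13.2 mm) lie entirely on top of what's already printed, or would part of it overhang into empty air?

Compare the two slices. At z = 6.72: the sphere: section is a regular 12-gon, circumradius = √(r²−h²) = √(7²−0.28²) = 6.994 (area = (12/2)·6.994²·sin(360°/12) = 146.76 mm²); the cube at (5, -0.5) is present — its section is the full 19×19 rectangle (area 361.00 mm²); Subtracting the remaining from the first: starting from the r=7 sphere (146.76 mm²), the 19×19 cube at (5, -0.5) partially overlaps it — only the 6.86 mm² overlap (of its 361.00 mm²) is removed, clipping the outline — area = 139.91 mm². At z = 13.2: the sphere: section is a regular 12-gon, circumradius = √(r²−h²) = √(7²−6.2²) = 3.250 (area = (12/2)·3.250²·sin(360°/12) = 31.68 mm²); the 19×19 cube at (5, -0.5) contributes its full rectangle (area 361.00 mm²); After the difference (first − rest): starting from the r=7 sphere (31.68 mm²), the 19×19 cube at (5, -0.5) misses the remaining region (no effect) — area = 31.68 mm². Checking containment: the cross-section at z = 13.2 is a subset of the cross-section at z = 6.72.

entirely on top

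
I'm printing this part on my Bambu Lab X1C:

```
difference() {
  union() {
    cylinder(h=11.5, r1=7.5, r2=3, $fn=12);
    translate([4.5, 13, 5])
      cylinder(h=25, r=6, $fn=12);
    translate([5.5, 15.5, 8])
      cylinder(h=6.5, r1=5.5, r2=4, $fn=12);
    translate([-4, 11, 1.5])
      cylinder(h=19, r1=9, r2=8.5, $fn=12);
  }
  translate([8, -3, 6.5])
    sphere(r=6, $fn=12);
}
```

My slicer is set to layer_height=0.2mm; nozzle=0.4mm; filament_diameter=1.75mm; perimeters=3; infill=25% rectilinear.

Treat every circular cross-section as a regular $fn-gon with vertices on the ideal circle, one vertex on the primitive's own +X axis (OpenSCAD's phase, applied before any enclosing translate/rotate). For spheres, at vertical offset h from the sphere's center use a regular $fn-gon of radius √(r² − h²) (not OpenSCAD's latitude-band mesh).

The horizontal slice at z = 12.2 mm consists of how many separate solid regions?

1

At z = 12.2 mm: the cone is not intersected at this z (z outside [0, 11.5]); the r=6 cylinder at (4.5, 13) gives a regular 12-gon of circumradius 6 (constant along its height); the cone at (5.5, 15.5) (r1=5.5→r2=4) has section circumradius 4.531 here — a regular 12-gon; the cone at (-4, 11) (r1=9→r2=8.5) has section circumradius 8.718 here — a regular 12-gon; Taking the union: the regions partially overlap (shared area 96.69 mm²), so overlapping operands fuse into one piece — 1 connected region; the sphere at (8, -3): section is a regular 12-gon, circumradius = √(r²−h²) = √(6²−5.7²) = 1.873; Subtracting the remaining from the first: starting from that combined region, the r=6 sphere at (8, -3) misses the remaining region (no effect) — 1 connected region. The result has 1 disconnected region.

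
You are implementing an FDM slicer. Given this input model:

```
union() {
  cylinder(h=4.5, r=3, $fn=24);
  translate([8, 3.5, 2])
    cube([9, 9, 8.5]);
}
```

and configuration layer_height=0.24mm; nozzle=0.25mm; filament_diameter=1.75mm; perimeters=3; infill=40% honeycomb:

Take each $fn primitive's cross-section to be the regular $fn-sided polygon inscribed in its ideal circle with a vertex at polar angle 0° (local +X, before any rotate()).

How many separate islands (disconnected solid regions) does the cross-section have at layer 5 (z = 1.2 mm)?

1

At z = 1.2 mm: the r=3 cylinder contributes a regular 24-gon of circumradius 3; the cube at (8, 3.5) is not intersected at this z (z outside [2, 10.5]); Combining (union): only the r=3 cylinder is present, so the union is just that shape — 1 connected region. Overall, the cross-section is a single solid region. Island count = 1.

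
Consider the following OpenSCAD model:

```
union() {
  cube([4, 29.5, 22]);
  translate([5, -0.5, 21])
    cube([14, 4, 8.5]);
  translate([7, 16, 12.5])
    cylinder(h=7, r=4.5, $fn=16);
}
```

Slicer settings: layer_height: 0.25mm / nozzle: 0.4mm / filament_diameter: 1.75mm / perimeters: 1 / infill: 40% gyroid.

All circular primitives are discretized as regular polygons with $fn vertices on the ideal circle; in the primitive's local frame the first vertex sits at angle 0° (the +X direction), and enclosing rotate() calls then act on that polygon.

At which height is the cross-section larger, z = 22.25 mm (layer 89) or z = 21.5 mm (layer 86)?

Layer 89 (z = 22.25): the cube is absent (z outside [0, 22]); the cube at (5, -0.5) is present — its section is the full 14×4 rectangle (area 56.00 mm²); the cylinder at (7, 16) is not intersected at this z (z outside [12.5, 19.5]); Merging all regions: only the 14×4 cube at (5, -0.5) is present, so the union is just that shape — area = 56.00 mm². So its area = 56.00 mm². Layer 86 (z = 21.5): the cube is present — its section is the full 4×29.5 rectangle (area 118.00 mm²); the cube at (5, -0.5) (footprint 14×4) is included at this height (area 56.00 mm²); the cylinder at (7, 16) is not intersected at this z (z outside [12.5, 19.5]); Merging all regions: the 2 present regions are separate (no shared area or edge), so areas and boundary lengths simply add and each stays a separate island — area = 174.00 mm². So its area = 174.00 mm². Layer 86 is larger (174.00 vs 56.00 mm²).

layer 86 (z = 21.5 mm)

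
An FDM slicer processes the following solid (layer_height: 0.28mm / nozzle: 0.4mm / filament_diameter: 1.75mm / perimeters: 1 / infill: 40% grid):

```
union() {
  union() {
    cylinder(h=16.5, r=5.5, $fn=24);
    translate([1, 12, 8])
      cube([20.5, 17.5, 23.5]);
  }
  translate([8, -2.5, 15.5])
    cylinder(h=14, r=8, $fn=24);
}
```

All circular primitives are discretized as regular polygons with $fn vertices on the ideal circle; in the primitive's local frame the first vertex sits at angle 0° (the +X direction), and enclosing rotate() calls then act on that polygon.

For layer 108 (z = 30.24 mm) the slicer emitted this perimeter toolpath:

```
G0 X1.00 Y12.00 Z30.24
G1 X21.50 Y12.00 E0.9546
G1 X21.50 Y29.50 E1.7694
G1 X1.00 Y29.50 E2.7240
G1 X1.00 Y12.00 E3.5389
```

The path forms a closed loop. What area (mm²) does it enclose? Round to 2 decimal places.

Apply the shoelace formula to the sequence of (X, Y) vertices; enclosed area = 358.75 mm².

358.75 mm²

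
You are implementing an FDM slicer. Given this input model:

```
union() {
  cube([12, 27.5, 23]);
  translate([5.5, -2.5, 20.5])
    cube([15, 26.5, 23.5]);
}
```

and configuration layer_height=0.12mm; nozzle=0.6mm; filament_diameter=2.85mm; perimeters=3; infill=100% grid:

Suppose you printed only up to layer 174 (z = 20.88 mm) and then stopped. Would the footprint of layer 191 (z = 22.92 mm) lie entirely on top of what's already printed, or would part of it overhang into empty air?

entirely on top

Compare the two slices. At z = 20.88: the cube (footprint 12×27.5) is included at this height (area 330.00 mm²); the cube at (5.5, -2.5) is present — its section is the full 15×26.5 rectangle (area 397.50 mm²); Taking the union: the regions partially overlap — summed areas 727.50 mm² minus the doubly-counted overlap 156.00 mm² gives 571.50 mm² — area = 571.50 mm². At z = 22.92: the 12×27.5 cube contributes its full rectangle (area 330.00 mm²); the 15×26.5 cube at (5.5, -2.5) contributes its full rectangle (area 397.50 mm²); Merging all regions: the regions partially overlap — summed areas 727.50 mm² minus the doubly-counted overlap 156.00 mm² gives 571.50 mm² — area = 571.50 mm². Checking containment: the cross-section at z = 22.92 is a subset of the cross-section at z = 20.88.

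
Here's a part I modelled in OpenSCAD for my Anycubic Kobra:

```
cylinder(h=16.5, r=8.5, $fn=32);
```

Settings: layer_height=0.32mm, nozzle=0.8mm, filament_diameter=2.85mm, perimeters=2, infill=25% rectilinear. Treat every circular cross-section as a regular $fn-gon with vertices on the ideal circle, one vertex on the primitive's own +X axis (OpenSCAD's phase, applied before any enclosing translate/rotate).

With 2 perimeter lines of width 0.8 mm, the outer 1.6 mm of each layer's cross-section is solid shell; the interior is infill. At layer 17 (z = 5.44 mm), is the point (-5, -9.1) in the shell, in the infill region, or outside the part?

outside

At z = 5.44 mm: the r=8.5 cylinder contributes a regular 32-gon of circumradius 8.5. Overall, the cross-section is a single solid region. The nearest boundary edge runs (-4.72, -7.07)→(-3.25, -7.85); distance from the point to it = 1.92 mm. The point is not inside any of the regions above, so it lies outside the cross-section (1.92 mm from the nearest boundary).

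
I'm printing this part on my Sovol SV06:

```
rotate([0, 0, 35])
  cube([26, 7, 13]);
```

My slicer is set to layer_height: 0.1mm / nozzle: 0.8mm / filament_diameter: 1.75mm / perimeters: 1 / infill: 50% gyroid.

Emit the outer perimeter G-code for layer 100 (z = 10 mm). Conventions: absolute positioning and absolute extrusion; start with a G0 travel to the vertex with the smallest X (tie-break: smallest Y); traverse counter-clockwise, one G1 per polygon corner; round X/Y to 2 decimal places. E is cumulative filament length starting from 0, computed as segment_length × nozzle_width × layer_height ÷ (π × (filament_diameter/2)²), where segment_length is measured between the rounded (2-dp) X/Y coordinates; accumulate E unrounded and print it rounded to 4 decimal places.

G0 X-4.02 Y5.73 Z10.00
G1 X0.00 Y0.00 E0.2328
G1 X21.30 Y14.91 E1.0976
G1 X17.28 Y20.65 E1.3306
G1 X-4.02 Y5.73 E2.1956

At z = 10 mm: the cube is present — its section is the full 26×7 rectangle; (whole slice rotated 35° about Z — lengths, areas and connectivity unchanged). The outline is a single polygon with 4 vertices. Extrusion per mm of travel: 0.8 × 0.1 / (π × 0.875²) = 0.033260. Accumulating E over each segment gives final E = 2.1956.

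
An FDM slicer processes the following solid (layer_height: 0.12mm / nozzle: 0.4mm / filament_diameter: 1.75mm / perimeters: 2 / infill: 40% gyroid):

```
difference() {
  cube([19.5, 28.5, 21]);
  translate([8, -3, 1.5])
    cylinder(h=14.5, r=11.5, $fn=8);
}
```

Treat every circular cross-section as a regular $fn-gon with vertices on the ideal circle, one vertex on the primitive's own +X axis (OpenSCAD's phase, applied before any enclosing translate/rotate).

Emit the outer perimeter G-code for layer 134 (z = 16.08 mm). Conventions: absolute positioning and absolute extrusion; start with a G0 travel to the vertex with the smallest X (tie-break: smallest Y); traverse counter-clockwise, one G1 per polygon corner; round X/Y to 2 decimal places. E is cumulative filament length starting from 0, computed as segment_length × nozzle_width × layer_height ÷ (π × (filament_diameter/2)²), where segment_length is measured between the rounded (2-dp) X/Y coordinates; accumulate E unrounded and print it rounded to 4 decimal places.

At z = 16.08 mm: the cube (footprint 19.5×28.5) is included at this height; the cylinder at (8, -3) does not reach this height (z outside [1.5, 16]); Subtracting the remaining from the first: none of the subtracted shapes is present at this height, so the 19.5×28.5 cube is unchanged — 1 connected region. The outline is a single polygon with 4 vertices. Extrusion per mm of travel: 0.4 × 0.12 / (π × 0.875²) = 0.019956. Accumulating E over each segment gives final E = 1.9158.

G0 X0.00 Y0.00 Z16.08
G1 X19.50 Y0.00 E0.3891
G1 X19.50 Y28.50 E0.9579
G1 X0.00 Y28.50 E1.3470
G1 X0.00 Y0.00 E1.9158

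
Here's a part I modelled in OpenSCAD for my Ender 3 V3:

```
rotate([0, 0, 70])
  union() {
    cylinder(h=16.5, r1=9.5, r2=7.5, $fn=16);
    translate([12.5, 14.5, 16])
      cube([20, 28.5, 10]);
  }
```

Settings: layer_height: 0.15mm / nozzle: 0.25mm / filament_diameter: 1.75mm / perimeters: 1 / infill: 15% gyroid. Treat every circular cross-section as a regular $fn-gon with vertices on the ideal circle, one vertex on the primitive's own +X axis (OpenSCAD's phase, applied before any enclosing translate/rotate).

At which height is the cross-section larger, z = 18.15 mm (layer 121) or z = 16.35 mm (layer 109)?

layer 109 (z = 16.35 mm)

Layer 121 (z = 18.15): the cone is absent (z outside [0, 16.5]); the 20×28.5 cube at (12.5, 14.5) contributes its full rectangle (area 570.00 mm²); Taking the union: only the 20×28.5 cube at (12.5, 14.5) is present, so the union is just that shape — area = 570.00 mm²; (whole slice rotated 70° about Z — lengths, areas and connectivity unchanged). So its area = 570.00 mm². Layer 109 (z = 16.35): the cone (r1=9.5→r2=7.5) has section circumradius 7.518 here — a regular 16-gon (area = (16/2)·7.518²·sin(360°/16) = 173.04 mm²); the cube at (12.5, 14.5) (footprint 20×28.5) is included at this height (area 570.00 mm²); Combining (union): the 2 present regions are separate (no shared area or edge), so areas and boundary lengths simply add and each stays a separate island — area = 743.04 mm²; (rotated 70° about Z; rotation is an isometry so areas/perimeters/island counts are preserved). So its area = 743.04 mm². Layer 109 is larger (743.04 vs 570.00 mm²).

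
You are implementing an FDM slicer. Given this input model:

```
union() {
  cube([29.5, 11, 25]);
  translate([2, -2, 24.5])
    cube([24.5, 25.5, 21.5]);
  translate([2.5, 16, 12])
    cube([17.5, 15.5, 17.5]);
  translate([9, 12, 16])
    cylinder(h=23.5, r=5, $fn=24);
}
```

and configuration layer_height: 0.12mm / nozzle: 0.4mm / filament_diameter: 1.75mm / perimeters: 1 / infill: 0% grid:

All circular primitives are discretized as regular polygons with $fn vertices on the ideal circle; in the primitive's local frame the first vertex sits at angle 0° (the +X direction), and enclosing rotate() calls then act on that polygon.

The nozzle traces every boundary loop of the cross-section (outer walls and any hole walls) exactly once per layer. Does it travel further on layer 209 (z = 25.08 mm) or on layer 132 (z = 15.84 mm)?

layer 132 (z = 15.84 mm)

Layer 209 (z = 25.08): the cube does not reach this height (z outside [0, 25]); the 24.5×25.5 cube at (2, -2) contributes its full rectangle (perimeter 100.00 mm); the cube at (2.5, 16) (footprint 17.5×15.5) is included at this height (perimeter 66.00 mm); the cylinder at (9, 12): section is a regular 24-gon, circumradius r=5 (perimeter = 2·24·5.000·sin(180°/24) = 31.33 mm); Merging all regions: the regions partially overlap (shared area 208.90 mm²), so the edge portions inside another operand are dropped and the merged outline is re-measured after clipping — boundary = 116.00 mm. So its perimeter = 116.00 mm. Layer 132 (z = 15.84): the 29.5×11 cube contributes its full rectangle (perimeter 81.00 mm); the cube at (2, -2) is absent (z outside [24.5, 46]); the cube at (2.5, 16) (footprint 17.5×15.5) is included at this height (perimeter 66.00 mm); the cylinder at (9, 12) is absent (z outside [16, 39.5]); Merging all regions: the 2 present regions are separate (no shared area or edge), so areas and boundary lengths simply add and each stays a separate island — boundary = 147.00 mm. So its perimeter = 147.00 mm. Layer 132 is larger (147.00 vs 116.00 mm).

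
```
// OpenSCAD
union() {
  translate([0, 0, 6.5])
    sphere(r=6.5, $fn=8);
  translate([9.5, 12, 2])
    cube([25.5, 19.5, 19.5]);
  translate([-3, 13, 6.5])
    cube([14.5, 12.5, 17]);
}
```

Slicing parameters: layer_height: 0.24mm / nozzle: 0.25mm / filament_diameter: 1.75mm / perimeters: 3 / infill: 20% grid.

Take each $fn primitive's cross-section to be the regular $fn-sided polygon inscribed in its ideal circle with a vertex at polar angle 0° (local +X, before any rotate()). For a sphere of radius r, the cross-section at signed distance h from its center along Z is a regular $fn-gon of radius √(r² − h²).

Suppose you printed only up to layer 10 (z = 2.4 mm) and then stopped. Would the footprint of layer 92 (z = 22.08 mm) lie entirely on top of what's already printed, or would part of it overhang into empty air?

Compare the two slices. At z = 2.4: the r=6.5 sphere slices to a regular 8-gon of circumradius 5.044 (√(r²−h²) with h=4.1 from center) (area = (8/2)·5.044²·sin(360°/8) = 71.96 mm²); the cube at (9.5, 12) (footprint 25.5×19.5) is included at this height (area 497.25 mm²); the cube at (-3, 13) does not reach this height (z outside [6.5, 23.5]); Taking the union: the 2 present regions are separate (no shared area or edge), so areas and boundary lengths simply add and each stays a separate island — area = 569.21 mm². At z = 22.08: the sphere is not intersected at this z (|z−center|=15.580 > r=6.5); the cube at (9.5, 12) is absent (z outside [2, 21.5]); the cube at (-3, 13) (footprint 14.5×12.5) is included at this height (area 181.25 mm²); Merging all regions: only the 14.5×12.5 cube at (-3, 13) is present, so the union is just that shape — area = 181.25 mm². Checking containment: at z = 22.08 the cross-section extends beyond the z = 2.4 cross-section by about 156.25 mm².

part overhangs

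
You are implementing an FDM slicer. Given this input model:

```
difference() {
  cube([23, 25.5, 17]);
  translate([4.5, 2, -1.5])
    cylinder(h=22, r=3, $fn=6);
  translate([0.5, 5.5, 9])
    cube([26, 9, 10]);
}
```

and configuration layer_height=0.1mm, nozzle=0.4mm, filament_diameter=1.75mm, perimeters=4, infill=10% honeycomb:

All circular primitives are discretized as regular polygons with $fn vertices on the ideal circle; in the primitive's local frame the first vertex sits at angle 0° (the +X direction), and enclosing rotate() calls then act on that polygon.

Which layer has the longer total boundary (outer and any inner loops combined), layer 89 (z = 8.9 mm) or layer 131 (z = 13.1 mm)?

layer 131 (z = 13.1 mm)

Layer 89 (z = 8.9): the cube is present — its section is the full 23×25.5 rectangle (perimeter 97.00 mm); the cylinder at (4.5, 2): section is a regular 6-gon, circumradius r=3 (perimeter = 2·6·3.000·sin(180°/6) = 18.00 mm); the cube at (0.5, 5.5) is not intersected at this z (z outside [9, 19]); Taking the first minus the rest: starting from the 23×25.5 cube, the r=3 cylinder at (4.5, 2) partially overlaps it — only the 21.38 mm² overlap (of its 23.38 mm²) is removed, clipping the outline — boundary = 106.93 mm. So its perimeter = 106.93 mm. Layer 131 (z = 13.1): the cube (footprint 23×25.5) is included at this height (perimeter 97.00 mm); the r=3 cylinder at (4.5, 2) gives a regular 6-gon of circumradius 3 (constant along its height) (perimeter = 2·6·3.000·sin(180°/6) = 18.00 mm); the cube at (0.5, 5.5) is present — its section is the full 26×9 rectangle (perimeter 70.00 mm); Subtracting the remaining from the first: starting from the 23×25.5 cube, the r=3 cylinder at (4.5, 2) partially overlaps it — only the 21.38 mm² overlap (of its 23.38 mm²) is removed, clipping the outline; the 26×9 cube at (0.5, 5.5) partially overlaps it — only the 202.50 mm² overlap (of its 234.00 mm²) is removed, clipping the outline — boundary = 151.93 mm. So its perimeter = 151.93 mm. Layer 131 is larger (151.93 vs 106.93 mm).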